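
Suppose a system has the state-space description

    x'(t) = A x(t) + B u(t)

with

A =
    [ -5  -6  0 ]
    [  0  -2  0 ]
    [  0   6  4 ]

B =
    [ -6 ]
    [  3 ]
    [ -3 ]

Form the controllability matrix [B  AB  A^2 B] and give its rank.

1

AB = [[12], [-6], [6]]
A^2B = [[-24], [12], [-12]]
Controllability matrix C = [B  AB  A^2B] = [[-6, 12, -24], [3, -6, 12], [-3, 6, -12]]
Every column of C is a scalar multiple of column 1 = [-6, 3, -3] (multipliers 1, -2, 4), so the columns span a one-dimensional space.
C ≠ 0, hence rank(C) = 1.
rank(C) = 1 < n = 3, so the pair (A, B) is not completely controllable.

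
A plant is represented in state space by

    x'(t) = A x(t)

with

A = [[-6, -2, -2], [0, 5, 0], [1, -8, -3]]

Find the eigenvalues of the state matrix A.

-5, -4, 5

det(sI - A) = s^3 - (tr A)s^2 + (M11 + M22 + M33)s - det A, where Mii is the 2×2 principal minor of A obtained by deleting row i and column i.
tr A = (-6) + 5 + (-3) = -4; M11 = 5·(-3) - 0·(-8) = -15 - 0 = -15; M22 = (-6)·(-3) - (-2)·1 = 18 - (-2) = 20; M33 = (-6)·5 - (-2)·0 = -30 - 0 = -30; sum of minors = -25.
det A = (-6)·(5·(-3) - 0·(-8)) - (-2)·(0·(-3) - 0·1) + (-2)·(0·(-8) - 5·1) = (-6)·(-15) - (-2)·0 + (-2)·(-5) = 100.
So p(s) = det(sI - A) = s^3 + 4s^2 - 25s - 100.
Rational-root test: any integer root divides -100. Testing small divisors, s = -4 works: p(-4) = -64 + 64 + 100 + (-100) = 0, so (s + 4) is a factor.
Dividing, p(s) = (s + 4)(s^2 - 25).
Factor s^2 - 25: two numbers with sum 0 and product -25 are 5 and -5, so s^2 - 25 = (s - 5)(s + 5).
Hence p(s) = (s - 5) (s + 4) (s + 5), with roots -5, -4, 5.
At least one eigenvalue has non-negative real part, so the system is not asymptotically stable.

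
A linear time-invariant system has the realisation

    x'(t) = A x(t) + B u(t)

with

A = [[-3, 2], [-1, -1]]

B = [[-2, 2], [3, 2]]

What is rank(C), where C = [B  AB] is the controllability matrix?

AB = [[12, -2], [-1, -4]]
Controllability matrix C = [B  AB] = [[-2, 2, 12, -2], [3, 2, -1, -4]]
Take the 2×2 submatrix of C formed by columns 1, 2: [[-2, 2], [3, 2]]. Its determinant is (-2)·2 - 2·3 = -4 - 6 = -10 ≠ 0.
So rank(C) ≥ 2; since C has 2 rows, rank(C) = 2.
rank(C) = 2 = n, so the pair (A, B) is completely controllable.

2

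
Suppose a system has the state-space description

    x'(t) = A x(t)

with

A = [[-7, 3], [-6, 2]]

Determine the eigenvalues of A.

det(sI - A) = s^2 - (tr A)s + det A, with tr A = (-7) + 2 = -5 and det A = (-7)·2 - 3·(-6) = -14 - (-18) = 4.
So p(s) = det(sI - A) = s^2 + 5s + 4.
Factor s^2 + 5s + 4: two numbers with sum -5 and product 4 are -1 and -4, so s^2 + 5s + 4 = (s + 1)(s + 4).
Hence p(s) = (s + 1) (s + 4), with roots -4, -1.
All eigenvalues have negative real part, so the system is asymptotically stable.

-4, -1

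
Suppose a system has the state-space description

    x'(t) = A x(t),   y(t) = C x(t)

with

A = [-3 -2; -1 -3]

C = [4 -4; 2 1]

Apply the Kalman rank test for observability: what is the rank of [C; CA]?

2

CA = [[-8, 4], [-7, -7]]
Observability matrix O = [C; CA] = [[4, -4], [2, 1], [-8, 4], [-7, -7]]
Take the 2×2 submatrix of O formed by rows 1, 2: [[4, -4], [2, 1]]. Its determinant is 4·1 - (-4)·2 = 4 - (-8) = 12 ≠ 0.
So rank(O) ≥ 2; since O has 2 columns, rank(O) = 2.
rank(O) = 2 = n, so the pair (A, C) is completely observable.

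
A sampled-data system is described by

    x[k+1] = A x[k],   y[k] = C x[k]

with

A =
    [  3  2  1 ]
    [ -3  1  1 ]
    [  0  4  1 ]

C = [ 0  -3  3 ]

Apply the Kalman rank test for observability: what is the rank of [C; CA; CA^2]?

CA = [[9, 9, 0]]
CA^2 = [[0, 27, 18]]
Observability matrix O = [C; CA; CA^2] = [[0, -3, 3], [9, 9, 0], [0, 27, 18]]
det(O) = 0·(9·18 - 0·27) - (-3)·(9·18 - 0·0) + 3·(9·27 - 9·0) = 0·162 - (-3)·162 + 3·243 = 1215 ≠ 0, so rank(O) = 3.
rank(O) = 3 = n, so the pair (A, C) is completely observable.

3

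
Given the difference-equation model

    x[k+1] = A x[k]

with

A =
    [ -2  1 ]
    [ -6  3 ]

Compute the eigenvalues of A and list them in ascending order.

0, 1

det(zI - A) = z^2 - (tr A)z + det A, with tr A = (-2) + 3 = 1 and det A = (-2)·3 - 1·(-6) = -6 - (-6) = 0.
So p(z) = det(zI - A) = z^2 - z.
Factor z^2 - z: two numbers with sum 1 and product 0 are 1 and 0, so z^2 - z = z(z - 1).
Hence p(z) = z (z - 1), with roots 0, 1.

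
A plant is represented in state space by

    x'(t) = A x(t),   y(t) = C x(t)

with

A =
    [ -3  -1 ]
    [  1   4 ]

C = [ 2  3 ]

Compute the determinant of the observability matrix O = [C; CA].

CA = [[-3, 10]]
Observability matrix O = [C; CA] = [[2, 3], [-3, 10]]
det(O) = 2·10 - 3·(-3) = 20 - (-9) = 29
Since det(O) ≠ 0, rank(O) = 2 and the system is completely observable.

29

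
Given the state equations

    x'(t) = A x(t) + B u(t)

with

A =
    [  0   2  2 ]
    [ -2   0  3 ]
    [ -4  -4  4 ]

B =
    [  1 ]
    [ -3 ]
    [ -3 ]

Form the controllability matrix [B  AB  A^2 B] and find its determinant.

AB = [[-12], [-11], [-4]]
A^2B = [[-30], [12], [76]]
Controllability matrix C = [B  AB  A^2B] = [[1, -12, -30], [-3, -11, 12], [-3, -4, 76]]
Expanding along the first row, det(C) = 1·((-11)·76 - 12·(-4)) - (-12)·((-3)·76 - 12·(-3)) + (-30)·((-3)·(-4) - (-11)·(-3)) = 1·(-788) - (-12)·(-192) + (-30)·(-21) = -2462
Since det(C) ≠ 0, rank(C) = 3 and the system is completely controllable.

-2462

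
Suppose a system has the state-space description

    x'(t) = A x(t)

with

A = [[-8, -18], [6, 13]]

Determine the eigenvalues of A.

1, 4

det(sI - A) = s^2 - (tr A)s + det A, with tr A = (-8) + 13 = 5 and det A = (-8)·13 - (-18)·6 = -104 - (-108) = 4.
So p(s) = det(sI - A) = s^2 - 5s + 4.
Factor s^2 - 5s + 4: two numbers with sum 5 and product 4 are 4 and 1, so s^2 - 5s + 4 = (s - 4)(s - 1).
Hence p(s) = (s - 4) (s - 1), with roots 1, 4.
At least one eigenvalue has non-negative real part, so the system is not asymptotically stable.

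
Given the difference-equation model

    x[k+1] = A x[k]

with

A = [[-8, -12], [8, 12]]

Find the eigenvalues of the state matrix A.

0, 4

det(zI - A) = z^2 - (tr A)z + det A, with tr A = (-8) + 12 = 4 and det A = (-8)·12 - (-12)·8 = -96 - (-96) = 0.
So p(z) = det(zI - A) = z^2 - 4z.
Factor z^2 - 4z: two numbers with sum 4 and product 0 are 4 and 0, so z^2 - 4z = z(z - 4).
Hence p(z) = z (z - 4), with roots 0, 4.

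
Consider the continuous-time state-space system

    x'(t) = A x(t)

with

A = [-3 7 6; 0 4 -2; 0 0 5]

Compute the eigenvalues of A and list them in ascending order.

-3, 4, 5

det(sI - A) = s^3 - (tr A)s^2 + (M11 + M22 + M33)s - det A, where Mii is the 2×2 principal minor of A obtained by deleting row i and column i.
tr A = (-3) + 4 + 5 = 6; M11 = 4·5 - (-2)·0 = 20 - 0 = 20; M22 = (-3)·5 - 6·0 = -15 - 0 = -15; M33 = (-3)·4 - 7·0 = -12 - 0 = -12; sum of minors = -7.
det A = (-3)·(4·5 - (-2)·0) - 7·(0·5 - (-2)·0) + 6·(0·0 - 4·0) = (-3)·20 - 7·0 + 6·0 = -60.
So p(s) = det(sI - A) = s^3 - 6s^2 - 7s + 60.
Rational-root test: any integer root divides 60. Testing small divisors, s = -3 works: p(-3) = -27 + (-54) + 21 + 60 = 0, so (s + 3) is a factor.
Dividing, p(s) = (s + 3)(s^2 - 9s + 20).
Factor s^2 - 9s + 20: two numbers with sum 9 and product 20 are 5 and 4, so s^2 - 9s + 20 = (s - 5)(s - 4).
Hence p(s) = (s - 5) (s - 4) (s + 3), with roots -3, 4, 5.
At least one eigenvalue has non-negative real part, so the system is not asymptotically stable.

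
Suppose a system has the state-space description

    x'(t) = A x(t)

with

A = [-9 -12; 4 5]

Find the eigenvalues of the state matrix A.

-3, -1

det(sI - A) = s^2 - (tr A)s + det A, with tr A = (-9) + 5 = -4 and det A = (-9)·5 - (-12)·4 = -45 - (-48) = 3.
So p(s) = det(sI - A) = s^2 + 4s + 3.
Factor s^2 + 4s + 3: two numbers with sum -4 and product 3 are -1 and -3, so s^2 + 4s + 3 = (s + 1)(s + 3).
Hence p(s) = (s + 1) (s + 3), with roots -3, -1.
All eigenvalues have negative real part, so the system is asymptotically stable.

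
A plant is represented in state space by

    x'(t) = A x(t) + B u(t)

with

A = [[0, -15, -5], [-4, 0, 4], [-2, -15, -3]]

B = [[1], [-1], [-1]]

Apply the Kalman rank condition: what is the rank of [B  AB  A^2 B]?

AB = [[20], [-8], [16]]
A^2B = [[40], [-16], [32]]
Controllability matrix C = [B  AB  A^2B] = [[1, 20, 40], [-1, -8, -16], [-1, 16, 32]]
The rows r1, r2, r3 of C are linearly dependent: -2·r1 - 3·r2 + r3 = 0 (check each entry), so rank(C) ≤ 2.
The 2×2 minor from rows 1, 2, columns 1, 2 is 1·(-8) - 20·(-1) = -8 - (-20) = 12 ≠ 0, so rank(C) = 2.
rank(C) = 2 < n = 3, so the pair (A, B) is not completely controllable.

2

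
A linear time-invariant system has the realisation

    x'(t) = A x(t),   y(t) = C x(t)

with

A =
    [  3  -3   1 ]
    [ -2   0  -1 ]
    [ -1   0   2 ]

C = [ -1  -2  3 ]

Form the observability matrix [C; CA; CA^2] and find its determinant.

CA = [[-2, 3, 7]]
CA^2 = [[-19, 6, 9]]
Observability matrix O = [C; CA; CA^2] = [[-1, -2, 3], [-2, 3, 7], [-19, 6, 9]]
Expanding along the first row, det(O) = (-1)·(3·9 - 7·6) - (-2)·((-2)·9 - 7·(-19)) + 3·((-2)·6 - 3·(-19)) = (-1)·(-15) - (-2)·115 + 3·45 = 380
Since det(O) ≠ 0, rank(O) = 3 and the system is completely observable.

380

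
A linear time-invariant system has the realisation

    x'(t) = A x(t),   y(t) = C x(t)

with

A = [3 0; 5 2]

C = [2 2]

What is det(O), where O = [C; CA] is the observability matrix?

-24

CA = [[16, 4]]
Observability matrix O = [C; CA] = [[2, 2], [16, 4]]
det(O) = 2·4 - 2·16 = 8 - 32 = -24
Since det(O) ≠ 0, rank(O) = 2 and the system is completely observable.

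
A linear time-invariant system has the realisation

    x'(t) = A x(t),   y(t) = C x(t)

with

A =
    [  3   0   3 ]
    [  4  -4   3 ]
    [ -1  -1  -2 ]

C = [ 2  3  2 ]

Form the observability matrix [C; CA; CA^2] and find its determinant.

CA = [[16, -14, 11]]
CA^2 = [[-19, 45, -16]]
Observability matrix O = [C; CA; CA^2] = [[2, 3, 2], [16, -14, 11], [-19, 45, -16]]
Expanding along the first row, det(O) = 2·((-14)·(-16) - 11·45) - 3·(16·(-16) - 11·(-19)) + 2·(16·45 - (-14)·(-19)) = 2·(-271) - 3·(-47) + 2·454 = 507
Since det(O) ≠ 0, rank(O) = 3 and the system is completely observable.

507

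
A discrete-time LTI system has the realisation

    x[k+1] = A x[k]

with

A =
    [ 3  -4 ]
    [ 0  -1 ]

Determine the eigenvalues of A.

-1, 3

det(zI - A) = z^2 - (tr A)z + det A, with tr A = 3 + (-1) = 2 and det A = 3·(-1) - (-4)·0 = -3 - 0 = -3.
So p(z) = det(zI - A) = z^2 - 2z - 3.
Factor z^2 - 2z - 3: two numbers with sum 2 and product -3 are 3 and -1, so z^2 - 2z - 3 = (z - 3)(z + 1).
Hence p(z) = (z - 3) (z + 1), with roots -1, 3.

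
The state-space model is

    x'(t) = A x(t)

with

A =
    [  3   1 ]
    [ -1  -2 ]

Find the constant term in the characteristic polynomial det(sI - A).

-5

For a 2×2 matrix, det(sI - A) = s^2 - (tr A)s + det A.
tr A = 1, det A = -5.
So p(s) = s^2 - s - 5.
The constant term is -5.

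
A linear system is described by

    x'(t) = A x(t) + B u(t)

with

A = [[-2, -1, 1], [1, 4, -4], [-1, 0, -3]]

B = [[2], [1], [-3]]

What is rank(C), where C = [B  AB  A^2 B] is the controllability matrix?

AB = [[-8], [18], [7]]
A^2B = [[5], [36], [-13]]
Controllability matrix C = [B  AB  A^2B] = [[2, -8, 5], [1, 18, 36], [-3, 7, -13]]
det(C) = 2·(18·(-13) - 36·7) - (-8)·(1·(-13) - 36·(-3)) + 5·(1·7 - 18·(-3)) = 2·(-486) - (-8)·95 + 5·61 = 93 ≠ 0, so rank(C) = 3.
rank(C) = 3 = n, so the pair (A, B) is completely controllable.

3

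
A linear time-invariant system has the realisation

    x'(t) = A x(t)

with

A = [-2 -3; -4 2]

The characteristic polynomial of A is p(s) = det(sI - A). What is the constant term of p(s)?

For a 2×2 matrix, det(sI - A) = s^2 - (tr A)s + det A.
tr A = 0, det A = -16.
So p(s) = s^2 - 16.
The constant term is -16.

-16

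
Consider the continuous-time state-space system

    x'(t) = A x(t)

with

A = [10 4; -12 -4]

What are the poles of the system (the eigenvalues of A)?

det(sI - A) = s^2 - (tr A)s + det A, with tr A = 10 + (-4) = 6 and det A = 10·(-4) - 4·(-12) = -40 - (-48) = 8.
So p(s) = det(sI - A) = s^2 - 6s + 8.
Factor s^2 - 6s + 8: two numbers with sum 6 and product 8 are 4 and 2, so s^2 - 6s + 8 = (s - 4)(s - 2).
Hence p(s) = (s - 4) (s - 2), with roots 2, 4.
At least one eigenvalue has non-negative real part, so the system is not asymptotically stable.

2, 4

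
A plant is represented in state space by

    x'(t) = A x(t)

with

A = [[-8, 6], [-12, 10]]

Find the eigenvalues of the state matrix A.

det(sI - A) = s^2 - (tr A)s + det A, with tr A = (-8) + 10 = 2 and det A = (-8)·10 - 6·(-12) = -80 - (-72) = -8.
So p(s) = det(sI - A) = s^2 - 2s - 8.
Factor s^2 - 2s - 8: two numbers with sum 2 and product -8 are 4 and -2, so s^2 - 2s - 8 = (s - 4)(s + 2).
Hence p(s) = (s - 4) (s + 2), with roots -2, 4.
At least one eigenvalue has non-negative real part, so the system is not asymptotically stable.

-2, 4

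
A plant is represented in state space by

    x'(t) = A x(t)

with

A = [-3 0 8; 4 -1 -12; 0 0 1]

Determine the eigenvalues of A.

det(sI - A) = s^3 - (tr A)s^2 + (M11 + M22 + M33)s - det A, where Mii is the 2×2 principal minor of A obtained by deleting row i and column i.
tr A = (-3) + (-1) + 1 = -3; M11 = (-1)·1 - (-12)·0 = -1 - 0 = -1; M22 = (-3)·1 - 8·0 = -3 - 0 = -3; M33 = (-3)·(-1) - 0·4 = 3 - 0 = 3; sum of minors = -1.
det A = (-3)·((-1)·1 - (-12)·0) - 0·(4·1 - (-12)·0) + 8·(4·0 - (-1)·0) = (-3)·(-1) - 0·4 + 8·0 = 3.
So p(s) = det(sI - A) = s^3 + 3s^2 - s - 3.
Rational-root test: any integer root divides -3. Testing small divisors, s = -1 works: p(-1) = -1 + 3 + 1 + (-3) = 0, so (s + 1) is a factor.
Dividing, p(s) = (s + 1)(s^2 + 2s - 3).
Factor s^2 + 2s - 3: two numbers with sum -2 and product -3 are 1 and -3, so s^2 + 2s - 3 = (s - 1)(s + 3).
Hence p(s) = (s - 1) (s + 1) (s + 3), with roots -3, -1, 1.
At least one eigenvalue has non-negative real part, so the system is not asymptotically stable.

-3, -1, 1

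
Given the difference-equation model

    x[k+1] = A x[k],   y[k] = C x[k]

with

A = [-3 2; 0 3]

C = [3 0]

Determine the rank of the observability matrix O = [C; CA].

2

CA = [[-9, 6]]
Observability matrix O = [C; CA] = [[3, 0], [-9, 6]]
det(O) = 3·6 - 0·(-9) = 18 - 0 = 18 ≠ 0, so rank(O) = 2.
rank(O) = 2 = n, so the pair (A, C) is completely observable.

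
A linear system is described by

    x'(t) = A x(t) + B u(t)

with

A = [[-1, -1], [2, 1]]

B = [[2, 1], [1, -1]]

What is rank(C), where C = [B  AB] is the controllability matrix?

2

AB = [[-3, 0], [5, 1]]
Controllability matrix C = [B  AB] = [[2, 1, -3, 0], [1, -1, 5, 1]]
Take the 2×2 submatrix of C formed by columns 1, 2: [[2, 1], [1, -1]]. Its determinant is 2·(-1) - 1·1 = -2 - 1 = -3 ≠ 0.
So rank(C) ≥ 2; since C has 2 rows, rank(C) = 2.
rank(C) = 2 = n, so the pair (A, B) is completely controllable.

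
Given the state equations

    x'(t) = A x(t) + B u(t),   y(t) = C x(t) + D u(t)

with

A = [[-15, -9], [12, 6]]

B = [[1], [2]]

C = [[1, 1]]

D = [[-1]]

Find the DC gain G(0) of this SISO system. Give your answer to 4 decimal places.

G(0) = C(-A)^{-1}B + D = -C A^{-1} B + D.
det A = 18, so A^{-1} = (1/18)·adj(A) = [[1/3, 1/2], [-2/3, -5/6]]
A^{-1} B = [4/3, -7/3]^T
C A^{-1} B = -1
G(0) = D - C A^{-1} B = -1 - (-1) = 0

0.0000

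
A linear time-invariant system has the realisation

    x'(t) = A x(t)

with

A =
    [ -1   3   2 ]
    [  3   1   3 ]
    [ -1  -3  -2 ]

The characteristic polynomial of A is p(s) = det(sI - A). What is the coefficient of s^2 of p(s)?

Expand det(sI - A) for the 3×3 matrix.
p(s) = s^3 + 2s^2 + s + 14.
(Check: constant term = det(-A) = (-1)^3 det A = 14; coefficient of s^2 = -tr A = 2.)
The coefficient of s^2 is 2.

2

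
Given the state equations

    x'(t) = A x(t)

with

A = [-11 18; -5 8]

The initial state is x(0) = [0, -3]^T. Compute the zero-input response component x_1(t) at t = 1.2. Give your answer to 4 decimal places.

det(sI - A) = s^2 - (tr A)s + det A, with tr A = (-11) + 8 = -3 and det A = (-11)·8 - 18·(-5) = -88 - (-90) = 2.
So p(s) = det(sI - A) = s^2 + 3s + 2.
Factor s^2 + 3s + 2: two numbers with sum -3 and product 2 are -1 and -2, so s^2 + 3s + 2 = (s + 1)(s + 2).
Hence p(s) = (s + 1) (s + 2), with roots -2, -1.
The eigenvalues -2, -1 are distinct and real, so A is diagonalisable and x(t) = e^{At} x(0) = V diag(e^{λ_i t}) V^{-1} x(0), where the columns of V are the eigenvectors.
λ = -2: A - (-2)I = [[-9, 18], [-5, 10]]. Row 1 gives (-9)·v1 + 18·v2 = 0, so take v_1 = [-2, -1]^T.
λ = -1: A - (-1)I = [[-10, 18], [-5, 9]]. Row 1 gives (-10)·v1 + 18·v2 = 0, so take v_2 = [9, 5]^T.
V = [v_1 v_2] = [[-2, 9], [-1, 5]] has det V = -1, so V^{-1} = adj(V)/det V = [[-5, 9], [-1, 2]].
Modal coordinates z(0) = V^{-1} x(0): (-5)·0 + 9·(-3) = -27; (-1)·0 + 2·(-3) = -6; so z(0) = [-27, -6]^T.
x_1(t) = Σ_i (v_i)_1 · z_i(0) · e^{λ_i t} (row 1 of V times the modal terms).
x_1(1.2) = (-2)·(-27)·e^{-2·1.2} + 9·(-6)·e^{-1·1.2} = 54·0.090718 + (-54)·0.301194 = -11.3657.

-11.3657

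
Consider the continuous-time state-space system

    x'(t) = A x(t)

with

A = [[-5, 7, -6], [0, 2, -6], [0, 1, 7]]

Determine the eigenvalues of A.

-5, 4, 5

det(sI - A) = s^3 - (tr A)s^2 + (M11 + M22 + M33)s - det A, where Mii is the 2×2 principal minor of A obtained by deleting row i and column i.
tr A = (-5) + 2 + 7 = 4; M11 = 2·7 - (-6)·1 = 14 - (-6) = 20; M22 = (-5)·7 - (-6)·0 = -35 - 0 = -35; M33 = (-5)·2 - 7·0 = -10 - 0 = -10; sum of minors = -25.
det A = (-5)·(2·7 - (-6)·1) - 7·(0·7 - (-6)·0) + (-6)·(0·1 - 2·0) = (-5)·20 - 7·0 + (-6)·0 = -100.
So p(s) = det(sI - A) = s^3 - 4s^2 - 25s + 100.
Rational-root test: any integer root divides 100. Testing small divisors, s = 4 works: p(4) = 64 + (-64) + (-100) + 100 = 0, so (s - 4) is a factor.
Dividing, p(s) = (s - 4)(s^2 - 25).
Factor s^2 - 25: two numbers with sum 0 and product -25 are 5 and -5, so s^2 - 25 = (s - 5)(s + 5).
Hence p(s) = (s - 5) (s - 4) (s + 5), with roots -5, 4, 5.
At least one eigenvalue has non-negative real part, so the system is not asymptotically stable.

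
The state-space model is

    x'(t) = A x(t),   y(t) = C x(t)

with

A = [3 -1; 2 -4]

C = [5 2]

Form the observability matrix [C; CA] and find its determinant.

-103

CA = [[19, -13]]
Observability matrix O = [C; CA] = [[5, 2], [19, -13]]
det(O) = 5·(-13) - 2·19 = -65 - 38 = -103
Since det(O) ≠ 0, rank(O) = 2 and the system is completely observable.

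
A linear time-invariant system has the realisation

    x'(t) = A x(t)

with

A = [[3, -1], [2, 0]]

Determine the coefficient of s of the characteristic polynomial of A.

For a 2×2 matrix, det(sI - A) = s^2 - (tr A)s + det A.
tr A = 3, det A = 2.
So p(s) = s^2 - 3s + 2.
The coefficient of s is -3.

-3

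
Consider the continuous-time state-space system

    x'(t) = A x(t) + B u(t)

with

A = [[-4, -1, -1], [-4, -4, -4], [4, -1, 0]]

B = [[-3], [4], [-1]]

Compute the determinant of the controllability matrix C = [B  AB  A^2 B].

-1612

AB = [[9], [0], [-16]]
A^2B = [[-20], [28], [36]]
Controllability matrix C = [B  AB  A^2B] = [[-3, 9, -20], [4, 0, 28], [-1, -16, 36]]
Expanding along the first row, det(C) = (-3)·(0·36 - 28·(-16)) - 9·(4·36 - 28·(-1)) + (-20)·(4·(-16) - 0·(-1)) = (-3)·448 - 9·172 + (-20)·(-64) = -1612
Since det(C) ≠ 0, rank(C) = 3 and the system is completely controllable.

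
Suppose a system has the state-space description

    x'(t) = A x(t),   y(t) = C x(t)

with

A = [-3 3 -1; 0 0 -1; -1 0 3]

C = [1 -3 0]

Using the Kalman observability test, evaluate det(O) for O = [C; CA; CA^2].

CA = [[-3, 3, 2]]
CA^2 = [[7, -9, 6]]
Observability matrix O = [C; CA; CA^2] = [[1, -3, 0], [-3, 3, 2], [7, -9, 6]]
Expanding along the first row, det(O) = 1·(3·6 - 2·(-9)) - (-3)·((-3)·6 - 2·7) + 0·((-3)·(-9) - 3·7) = 1·36 - (-3)·(-32) + 0·6 = -60
Since det(O) ≠ 0, rank(O) = 3 and the system is completely observable.

-60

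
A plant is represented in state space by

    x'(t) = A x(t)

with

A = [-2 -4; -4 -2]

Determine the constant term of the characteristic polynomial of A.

For a 2×2 matrix, det(sI - A) = s^2 - (tr A)s + det A.
tr A = -4, det A = -12.
So p(s) = s^2 + 4s - 12.
The constant term is -12.

-12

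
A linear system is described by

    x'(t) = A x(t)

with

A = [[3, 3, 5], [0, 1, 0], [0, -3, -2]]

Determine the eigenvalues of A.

-2, 1, 3

det(sI - A) = s^3 - (tr A)s^2 + (M11 + M22 + M33)s - det A, where Mii is the 2×2 principal minor of A obtained by deleting row i and column i.
tr A = 3 + 1 + (-2) = 2; M11 = 1·(-2) - 0·(-3) = -2 - 0 = -2; M22 = 3·(-2) - 5·0 = -6 - 0 = -6; M33 = 3·1 - 3·0 = 3 - 0 = 3; sum of minors = -5.
det A = 3·(1·(-2) - 0·(-3)) - 3·(0·(-2) - 0·0) + 5·(0·(-3) - 1·0) = 3·(-2) - 3·0 + 5·0 = -6.
So p(s) = det(sI - A) = s^3 - 2s^2 - 5s + 6.
Rational-root test: any integer root divides 6. Testing small divisors, s = 1 works: p(1) = 1 + (-2) + (-5) + 6 = 0, so (s - 1) is a factor.
Dividing, p(s) = (s - 1)(s^2 - s - 6).
Factor s^2 - s - 6: two numbers with sum 1 and product -6 are 3 and -2, so s^2 - s - 6 = (s - 3)(s + 2).
Hence p(s) = (s - 3) (s - 1) (s + 2), with roots -2, 1, 3.
At least one eigenvalue has non-negative real part, so the system is not asymptotically stable.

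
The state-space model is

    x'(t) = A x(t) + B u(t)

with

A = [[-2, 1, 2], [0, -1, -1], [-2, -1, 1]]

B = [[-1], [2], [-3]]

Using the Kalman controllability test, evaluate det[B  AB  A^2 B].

9

AB = [[-2], [1], [-3]]
A^2B = [[-1], [2], [0]]
Controllability matrix C = [B  AB  A^2B] = [[-1, -2, -1], [2, 1, 2], [-3, -3, 0]]
Expanding along the first row, det(C) = (-1)·(1·0 - 2·(-3)) - (-2)·(2·0 - 2·(-3)) + (-1)·(2·(-3) - 1·(-3)) = (-1)·6 - (-2)·6 + (-1)·(-3) = 9
Since det(C) ≠ 0, rank(C) = 3 and the system is completely controllable.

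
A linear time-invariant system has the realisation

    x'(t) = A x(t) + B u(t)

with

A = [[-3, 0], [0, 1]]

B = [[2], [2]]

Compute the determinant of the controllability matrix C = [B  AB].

16

AB = [[-6], [2]]
Controllability matrix C = [B  AB] = [[2, -6], [2, 2]]
det(C) = 2·2 - (-6)·2 = 4 - (-12) = 16
Since det(C) ≠ 0, rank(C) = 2 and the system is completely controllable.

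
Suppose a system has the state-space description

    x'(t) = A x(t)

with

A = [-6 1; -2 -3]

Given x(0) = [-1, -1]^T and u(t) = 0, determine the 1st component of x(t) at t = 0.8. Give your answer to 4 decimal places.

-0.0183

det(sI - A) = s^2 - (tr A)s + det A, with tr A = (-6) + (-3) = -9 and det A = (-6)·(-3) - 1·(-2) = 18 - (-2) = 20.
So p(s) = det(sI - A) = s^2 + 9s + 20.
Factor s^2 + 9s + 20: two numbers with sum -9 and product 20 are -4 and -5, so s^2 + 9s + 20 = (s + 4)(s + 5).
Hence p(s) = (s + 4) (s + 5), with roots -5, -4.
The eigenvalues -5, -4 are distinct and real, so A is diagonalisable and x(t) = e^{At} x(0) = V diag(e^{λ_i t}) V^{-1} x(0), where the columns of V are the eigenvectors.
λ = -5: A - (-5)I = [[-1, 1], [-2, 2]]. Row 1 gives (-1)·v1 + 1·v2 = 0, so take v_1 = [1, 1]^T.
λ = -4: A - (-4)I = [[-2, 1], [-2, 1]]. Row 1 gives (-2)·v1 + 1·v2 = 0, so take v_2 = [-1, -2]^T.
V = [v_1 v_2] = [[1, -1], [1, -2]] has det V = -1, so V^{-1} = adj(V)/det V = [[2, -1], [1, -1]].
Modal coordinates z(0) = V^{-1} x(0): 2·(-1) + (-1)·(-1) = -1; 1·(-1) + (-1)·(-1) = 0; so z(0) = [-1, 0]^T.
x_1(t) = Σ_i (v_i)_1 · z_i(0) · e^{λ_i t} (row 1 of V times the modal terms).
x_1(0.8) = 1·(-1)·e^{-5·0.8} + (-1)·0·e^{-4·0.8} = (-1)·0.018316 + 0·0.040762 = -0.0183.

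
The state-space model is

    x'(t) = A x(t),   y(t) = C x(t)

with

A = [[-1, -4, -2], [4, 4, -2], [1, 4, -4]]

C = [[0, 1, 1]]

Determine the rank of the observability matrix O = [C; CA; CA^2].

CA = [[5, 8, -6]]
CA^2 = [[21, -12, -2]]
Observability matrix O = [C; CA; CA^2] = [[0, 1, 1], [5, 8, -6], [21, -12, -2]]
det(O) = 0·(8·(-2) - (-6)·(-12)) - 1·(5·(-2) - (-6)·21) + 1·(5·(-12) - 8·21) = 0·(-88) - 1·116 + 1·(-228) = -344 ≠ 0, so rank(O) = 3.
rank(O) = 3 = n, so the pair (A, C) is completely observable.

3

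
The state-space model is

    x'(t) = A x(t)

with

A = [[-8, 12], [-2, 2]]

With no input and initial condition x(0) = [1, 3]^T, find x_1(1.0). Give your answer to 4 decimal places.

det(sI - A) = s^2 - (tr A)s + det A, with tr A = (-8) + 2 = -6 and det A = (-8)·2 - 12·(-2) = -16 - (-24) = 8.
So p(s) = det(sI - A) = s^2 + 6s + 8.
Factor s^2 + 6s + 8: two numbers with sum -6 and product 8 are -2 and -4, so s^2 + 6s + 8 = (s + 2)(s + 4).
Hence p(s) = (s + 2) (s + 4), with roots -4, -2.
The eigenvalues -4, -2 are distinct and real, so A is diagonalisable and x(t) = e^{At} x(0) = V diag(e^{λ_i t}) V^{-1} x(0), where the columns of V are the eigenvectors.
λ = -4: A - (-4)I = [[-4, 12], [-2, 6]]. Row 1 gives (-4)·v1 + 12·v2 = 0, so take v_1 = [3, 1]^T.
λ = -2: A - (-2)I = [[-6, 12], [-2, 4]]. Row 1 gives (-6)·v1 + 12·v2 = 0, so take v_2 = [2, 1]^T.
V = [v_1 v_2] = [[3, 2], [1, 1]] has det V = 1, so V^{-1} = adj(V)/det V = [[1, -2], [-1, 3]].
Modal coordinates z(0) = V^{-1} x(0): 1·1 + (-2)·3 = -5; (-1)·1 + 3·3 = 8; so z(0) = [-5, 8]^T.
x_1(t) = Σ_i (v_i)_1 · z_i(0) · e^{λ_i t} (row 1 of V times the modal terms).
x_1(1.0) = 3·(-5)·e^{-4·1.0} + 2·8·e^{-2·1.0} = (-15)·0.018316 + 16·0.135335 = 1.8906.

1.8906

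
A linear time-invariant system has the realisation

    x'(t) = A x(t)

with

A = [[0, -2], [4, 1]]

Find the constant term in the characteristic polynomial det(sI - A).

8

For a 2×2 matrix, det(sI - A) = s^2 - (tr A)s + det A.
tr A = 1, det A = 8.
So p(s) = s^2 - s + 8.
The constant term is 8.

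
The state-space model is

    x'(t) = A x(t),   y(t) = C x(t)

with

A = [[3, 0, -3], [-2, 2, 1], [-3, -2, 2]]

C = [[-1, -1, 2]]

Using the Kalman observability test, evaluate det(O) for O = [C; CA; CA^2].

CA = [[-7, -6, 6]]
CA^2 = [[-27, -24, 27]]
Observability matrix O = [C; CA; CA^2] = [[-1, -1, 2], [-7, -6, 6], [-27, -24, 27]]
Expanding along the first row, det(O) = (-1)·((-6)·27 - 6·(-24)) - (-1)·((-7)·27 - 6·(-27)) + 2·((-7)·(-24) - (-6)·(-27)) = (-1)·(-18) - (-1)·(-27) + 2·6 = 3
Since det(O) ≠ 0, rank(O) = 3 and the system is completely observable.

3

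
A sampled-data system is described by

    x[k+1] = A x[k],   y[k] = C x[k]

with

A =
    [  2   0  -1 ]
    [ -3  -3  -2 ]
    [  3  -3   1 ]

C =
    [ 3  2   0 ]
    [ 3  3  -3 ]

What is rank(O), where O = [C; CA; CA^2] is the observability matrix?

CA = [[0, -6, -7], [-12, 0, -12]]
CA^2 = [[-3, 39, 5], [-60, 36, 0]]
Observability matrix O = [C; CA; CA^2] = [[3, 2, 0], [3, 3, -3], [0, -6, -7], [-12, 0, -12], [-3, 39, 5], [-60, 36, 0]]
Take the 3×3 submatrix of O formed by rows 1, 2, 3: [[3, 2, 0], [3, 3, -3], [0, -6, -7]]. Its determinant is 3·(3·(-7) - (-3)·(-6)) - 2·(3·(-7) - (-3)·0) + 0·(3·(-6) - 3·0) = 3·(-39) - 2·(-21) + 0·(-18) = -75 ≠ 0.
So rank(O) ≥ 3; since O has 3 columns, rank(O) = 3.
rank(O) = 3 = n, so the pair (A, C) is completely observable.

3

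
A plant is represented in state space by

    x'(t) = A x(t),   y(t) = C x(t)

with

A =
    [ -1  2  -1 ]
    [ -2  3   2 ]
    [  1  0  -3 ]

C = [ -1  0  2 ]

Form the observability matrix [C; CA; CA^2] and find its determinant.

0

CA = [[3, -2, -5]]
CA^2 = [[-4, 0, 8]]
Observability matrix O = [C; CA; CA^2] = [[-1, 0, 2], [3, -2, -5], [-4, 0, 8]]
Expanding along the first row, det(O) = (-1)·((-2)·8 - (-5)·0) - 0·(3·8 - (-5)·(-4)) + 2·(3·0 - (-2)·(-4)) = (-1)·(-16) - 0·4 + 2·(-8) = 0
Since det(O) = 0, rank(O) < 3 and the system is not completely observable.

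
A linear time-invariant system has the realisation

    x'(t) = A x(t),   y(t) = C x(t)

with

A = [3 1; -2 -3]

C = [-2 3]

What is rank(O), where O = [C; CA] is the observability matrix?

2

CA = [[-12, -11]]
Observability matrix O = [C; CA] = [[-2, 3], [-12, -11]]
det(O) = (-2)·(-11) - 3·(-12) = 22 - (-36) = 58 ≠ 0, so rank(O) = 2.
rank(O) = 2 = n, so the pair (A, C) is completely observable.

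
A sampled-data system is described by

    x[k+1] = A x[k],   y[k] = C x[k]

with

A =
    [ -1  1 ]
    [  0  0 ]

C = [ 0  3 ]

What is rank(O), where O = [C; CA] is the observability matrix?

CA = [[0, 0]]
Observability matrix O = [C; CA] = [[0, 3], [0, 0]]
Every row of O is a scalar multiple of row 1 = [0, 3] (multipliers 1, 0), so the rows span a one-dimensional space.
O ≠ 0, hence rank(O) = 1.
rank(O) = 1 < n = 2, so the pair (A, C) is not completely observable.

1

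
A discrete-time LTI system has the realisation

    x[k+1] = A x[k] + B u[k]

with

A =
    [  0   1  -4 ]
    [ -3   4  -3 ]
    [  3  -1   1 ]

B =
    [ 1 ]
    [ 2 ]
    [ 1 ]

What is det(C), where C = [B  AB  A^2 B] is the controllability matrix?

AB = [[-2], [2], [2]]
A^2B = [[-6], [8], [-6]]
Controllability matrix C = [B  AB  A^2B] = [[1, -2, -6], [2, 2, 8], [1, 2, -6]]
Expanding along the first row, det(C) = 1·(2·(-6) - 8·2) - (-2)·(2·(-6) - 8·1) + (-6)·(2·2 - 2·1) = 1·(-28) - (-2)·(-20) + (-6)·2 = -80
Since det(C) ≠ 0, rank(C) = 3 and the system is completely controllable.

-80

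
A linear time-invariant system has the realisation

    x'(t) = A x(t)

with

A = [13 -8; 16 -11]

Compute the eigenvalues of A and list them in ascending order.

-3, 5

det(sI - A) = s^2 - (tr A)s + det A, with tr A = 13 + (-11) = 2 and det A = 13·(-11) - (-8)·16 = -143 - (-128) = -15.
So p(s) = det(sI - A) = s^2 - 2s - 15.
Factor s^2 - 2s - 15: two numbers with sum 2 and product -15 are 5 and -3, so s^2 - 2s - 15 = (s - 5)(s + 3).
Hence p(s) = (s - 5) (s + 3), with roots -3, 5.
At least one eigenvalue has non-negative real part, so the system is not asymptotically stable.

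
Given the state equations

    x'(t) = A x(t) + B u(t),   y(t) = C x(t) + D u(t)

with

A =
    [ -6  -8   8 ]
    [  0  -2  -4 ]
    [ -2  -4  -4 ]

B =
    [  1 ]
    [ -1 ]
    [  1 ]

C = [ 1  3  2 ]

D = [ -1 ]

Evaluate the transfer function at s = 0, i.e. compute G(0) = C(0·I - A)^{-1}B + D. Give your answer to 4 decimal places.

-1.6667

G(0) = C(-A)^{-1}B + D = -C A^{-1} B + D.
det A = -48, so A^{-1} = (1/-48)·adj(A) = [[1/6, 4/3, -1], [-1/6, -5/6, 1/2], [1/12, 1/6, -1/4]]
A^{-1} B = [-13/6, 7/6, -1/3]^T
C A^{-1} B = 2/3
G(0) = D - C A^{-1} B = -1 - (2/3) = -5/3 ≈ -1.6667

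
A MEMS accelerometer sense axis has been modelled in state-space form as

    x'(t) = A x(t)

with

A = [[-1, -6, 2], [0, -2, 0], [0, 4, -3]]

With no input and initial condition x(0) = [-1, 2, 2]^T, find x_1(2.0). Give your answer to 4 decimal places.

-0.4644

det(sI - A) = s^3 - (tr A)s^2 + (M11 + M22 + M33)s - det A, where Mii is the 2×2 principal minor of A obtained by deleting row i and column i.
tr A = (-1) + (-2) + (-3) = -6; M11 = (-2)·(-3) - 0·4 = 6 - 0 = 6; M22 = (-1)·(-3) - 2·0 = 3 - 0 = 3; M33 = (-1)·(-2) - (-6)·0 = 2 - 0 = 2; sum of minors = 11.
det A = (-1)·((-2)·(-3) - 0·4) - (-6)·(0·(-3) - 0·0) + 2·(0·4 - (-2)·0) = (-1)·6 - (-6)·0 + 2·0 = -6.
So p(s) = det(sI - A) = s^3 + 6s^2 + 11s + 6.
Rational-root test: any integer root divides 6. Testing small divisors, s = -1 works: p(-1) = -1 + 6 + (-11) + 6 = 0, so (s + 1) is a factor.
Dividing, p(s) = (s + 1)(s^2 + 5s + 6).
Factor s^2 + 5s + 6: two numbers with sum -5 and product 6 are -2 and -3, so s^2 + 5s + 6 = (s + 2)(s + 3).
Hence p(s) = (s + 1) (s + 2) (s + 3), with roots -3, -2, -1.
The eigenvalues -3, -2, -1 are distinct and real, so A is diagonalisable and x(t) = e^{At} x(0) = V diag(e^{λ_i t}) V^{-1} x(0), where the columns of V are the eigenvectors.
λ = -3: A - (-3)I = [[2, -6, 2], [0, 1, 0], [0, 4, 0]]. v must be orthogonal to every row; (row 1) × (row 2) = [-2, 0, 2], so take v_1 = [1, 0, -1]^T.
λ = -2: A - (-2)I = [[1, -6, 2], [0, 0, 0], [0, 4, -1]]. v must be orthogonal to every row; (row 1) × (row 3) = [-2, 1, 4], so take v_2 = [-2, 1, 4]^T.
λ = -1: A - (-1)I = [[0, -6, 2], [0, -1, 0], [0, 4, -2]]. v must be orthogonal to every row; (row 1) × (row 2) = [2, 0, 0], so take v_3 = [1, 0, 0]^T.
V = [v_1 v_2 v_3] = [[1, -2, 1], [0, 1, 0], [-1, 4, 0]] has det V = 1, so V^{-1} = adj(V)/det V = [[0, 4, -1], [0, 1, 0], [1, -2, 1]].
Modal coordinates z(0) = V^{-1} x(0): 0·(-1) + 4·2 + (-1)·2 = 6; 0·(-1) + 1·2 + 0·2 = 2; 1·(-1) + (-2)·2 + 1·2 = -3; so z(0) = [6, 2, -3]^T.
x_1(t) = Σ_i (v_i)_1 · z_i(0) · e^{λ_i t} (row 1 of V times the modal terms).
x_1(2.0) = 1·6·e^{-3·2.0} + (-2)·2·e^{-2·2.0} + 1·(-3)·e^{-1·2.0} = 6·0.002479 + (-4)·0.018316 + (-3)·0.135335 = -0.4644.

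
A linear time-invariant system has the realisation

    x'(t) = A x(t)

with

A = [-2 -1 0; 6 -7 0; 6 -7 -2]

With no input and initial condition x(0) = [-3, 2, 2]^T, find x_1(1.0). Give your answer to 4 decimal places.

det(sI - A) = s^3 - (tr A)s^2 + (M11 + M22 + M33)s - det A, where Mii is the 2×2 principal minor of A obtained by deleting row i and column i.
tr A = (-2) + (-7) + (-2) = -11; M11 = (-7)·(-2) - 0·(-7) = 14 - 0 = 14; M22 = (-2)·(-2) - 0·6 = 4 - 0 = 4; M33 = (-2)·(-7) - (-1)·6 = 14 - (-6) = 20; sum of minors = 38.
det A = (-2)·((-7)·(-2) - 0·(-7)) - (-1)·(6·(-2) - 0·6) + 0·(6·(-7) - (-7)·6) = (-2)·14 - (-1)·(-12) + 0·0 = -40.
So p(s) = det(sI - A) = s^3 + 11s^2 + 38s + 40.
Rational-root test: any integer root divides 40. Testing small divisors, s = -2 works: p(-2) = -8 + 44 + (-76) + 40 = 0, so (s + 2) is a factor.
Dividing, p(s) = (s + 2)(s^2 + 9s + 20).
Factor s^2 + 9s + 20: two numbers with sum -9 and product 20 are -4 and -5, so s^2 + 9s + 20 = (s + 4)(s + 5).
Hence p(s) = (s + 2) (s + 4) (s + 5), with roots -5, -4, -2.
The eigenvalues -5, -4, -2 are distinct and real, so A is diagonalisable and x(t) = e^{At} x(0) = V diag(e^{λ_i t}) V^{-1} x(0), where the columns of V are the eigenvectors.
λ = -5: A - (-5)I = [[3, -1, 0], [6, -2, 0], [6, -7, 3]]. v must be orthogonal to every row; (row 1) × (row 3) = [-3, -9, -15], so take v_1 = [1, 3, 5]^T.
λ = -4: A - (-4)I = [[2, -1, 0], [6, -3, 0], [6, -7, 2]]. v must be orthogonal to every row; (row 1) × (row 3) = [-2, -4, -8], so take v_2 = [-1, -2, -4]^T.
λ = -2: A - (-2)I = [[0, -1, 0], [6, -5, 0], [6, -7, 0]]. v must be orthogonal to every row; (row 1) × (row 2) = [0, 0, 6], so take v_3 = [0, 0, 1]^T.
V = [v_1 v_2 v_3] = [[1, -1, 0], [3, -2, 0], [5, -4, 1]] has det V = 1, so V^{-1} = adj(V)/det V = [[-2, 1, 0], [-3, 1, 0], [-2, -1, 1]].
Modal coordinates z(0) = V^{-1} x(0): (-2)·(-3) + 1·2 + 0·2 = 8; (-3)·(-3) + 1·2 + 0·2 = 11; (-2)·(-3) + (-1)·2 + 1·2 = 6; so z(0) = [8, 11, 6]^T.
x_1(t) = Σ_i (v_i)_1 · z_i(0) · e^{λ_i t} (row 1 of V times the modal terms).
x_1(1.0) = 1·8·e^{-5·1.0} + (-1)·11·e^{-4·1.0} + 0·6·e^{-2·1.0} = 8·0.006738 + (-11)·0.018316 + 0·0.135335 = -0.1476.

-0.1476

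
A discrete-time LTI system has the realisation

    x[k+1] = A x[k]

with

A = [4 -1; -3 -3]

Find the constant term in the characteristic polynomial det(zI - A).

-15

For a 2×2 matrix, det(zI - A) = z^2 - (tr A)z + det A.
tr A = 1, det A = -15.
So p(z) = z^2 - z - 15.
The constant term is -15.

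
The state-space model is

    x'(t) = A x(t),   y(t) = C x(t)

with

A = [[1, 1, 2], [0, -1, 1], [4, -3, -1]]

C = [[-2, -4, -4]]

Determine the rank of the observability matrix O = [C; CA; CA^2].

CA = [[-18, 14, -4]]
CA^2 = [[-34, -20, -18]]
Observability matrix O = [C; CA; CA^2] = [[-2, -4, -4], [-18, 14, -4], [-34, -20, -18]]
det(O) = (-2)·(14·(-18) - (-4)·(-20)) - (-4)·((-18)·(-18) - (-4)·(-34)) + (-4)·((-18)·(-20) - 14·(-34)) = (-2)·(-332) - (-4)·188 + (-4)·836 = -1928 ≠ 0, so rank(O) = 3.
rank(O) = 3 = n, so the pair (A, C) is completely observable.

3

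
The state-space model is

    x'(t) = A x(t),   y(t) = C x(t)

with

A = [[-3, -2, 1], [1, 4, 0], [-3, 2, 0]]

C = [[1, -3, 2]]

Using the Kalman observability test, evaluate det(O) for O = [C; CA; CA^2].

1293

CA = [[-12, -10, 1]]
CA^2 = [[23, -14, -12]]
Observability matrix O = [C; CA; CA^2] = [[1, -3, 2], [-12, -10, 1], [23, -14, -12]]
Expanding along the first row, det(O) = 1·((-10)·(-12) - 1·(-14)) - (-3)·((-12)·(-12) - 1·23) + 2·((-12)·(-14) - (-10)·23) = 1·134 - (-3)·121 + 2·398 = 1293
Since det(O) ≠ 0, rank(O) = 3 and the system is completely observable.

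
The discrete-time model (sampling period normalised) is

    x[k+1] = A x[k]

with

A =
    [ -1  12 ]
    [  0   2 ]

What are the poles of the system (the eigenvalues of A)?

-1, 2

det(zI - A) = z^2 - (tr A)z + det A, with tr A = (-1) + 2 = 1 and det A = (-1)·2 - 12·0 = -2 - 0 = -2.
So p(z) = det(zI - A) = z^2 - z - 2.
Factor z^2 - z - 2: two numbers with sum 1 and product -2 are 2 and -1, so z^2 - z - 2 = (z - 2)(z + 1).
Hence p(z) = (z - 2) (z + 1), with roots -1, 2.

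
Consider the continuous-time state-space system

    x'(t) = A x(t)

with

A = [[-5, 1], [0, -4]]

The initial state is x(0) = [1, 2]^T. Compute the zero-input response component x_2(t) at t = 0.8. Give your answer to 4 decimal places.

0.0815

det(sI - A) = s^2 - (tr A)s + det A, with tr A = (-5) + (-4) = -9 and det A = (-5)·(-4) - 1·0 = 20 - 0 = 20.
So p(s) = det(sI - A) = s^2 + 9s + 20.
Factor s^2 + 9s + 20: two numbers with sum -9 and product 20 are -4 and -5, so s^2 + 9s + 20 = (s + 4)(s + 5).
Hence p(s) = (s + 4) (s + 5), with roots -5, -4.
The eigenvalues -5, -4 are distinct and real, so A is diagonalisable and x(t) = e^{At} x(0) = V diag(e^{λ_i t}) V^{-1} x(0), where the columns of V are the eigenvectors.
λ = -5: A - (-5)I = [[0, 1], [0, 1]]. Row 1 gives 0·v1 + 1·v2 = 0, so take v_1 = [1, 0]^T.
λ = -4: A - (-4)I = [[-1, 1], [0, 0]]. Row 1 gives (-1)·v1 + 1·v2 = 0, so take v_2 = [1, 1]^T.
V = [v_1 v_2] = [[1, 1], [0, 1]] has det V = 1, so V^{-1} = adj(V)/det V = [[1, -1], [0, 1]].
Modal coordinates z(0) = V^{-1} x(0): 1·1 + (-1)·2 = -1; 0·1 + 1·2 = 2; so z(0) = [-1, 2]^T.
x_2(t) = Σ_i (v_i)_2 · z_i(0) · e^{λ_i t} (row 2 of V times the modal terms).
x_2(0.8) = 0·(-1)·e^{-5·0.8} + 1·2·e^{-4·0.8} = 0·0.018316 + 2·0.040762 = 0.0815.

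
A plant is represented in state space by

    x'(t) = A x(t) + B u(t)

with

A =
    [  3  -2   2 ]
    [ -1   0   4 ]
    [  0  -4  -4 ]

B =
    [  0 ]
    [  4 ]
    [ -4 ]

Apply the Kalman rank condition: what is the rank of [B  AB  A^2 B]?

3

AB = [[-16], [-16], [0]]
A^2B = [[-16], [16], [64]]
Controllability matrix C = [B  AB  A^2B] = [[0, -16, -16], [4, -16, 16], [-4, 0, 64]]
det(C) = 0·((-16)·64 - 16·0) - (-16)·(4·64 - 16·(-4)) + (-16)·(4·0 - (-16)·(-4)) = 0·(-1024) - (-16)·320 + (-16)·(-64) = 6144 ≠ 0, so rank(C) = 3.
rank(C) = 3 = n, so the pair (A, B) is completely controllable.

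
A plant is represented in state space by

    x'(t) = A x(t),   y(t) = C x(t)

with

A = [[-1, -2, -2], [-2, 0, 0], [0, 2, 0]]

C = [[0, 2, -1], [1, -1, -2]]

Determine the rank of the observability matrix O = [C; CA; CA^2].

CA = [[-4, -2, 0], [1, -6, -2]]
CA^2 = [[8, 8, 8], [11, -6, -2]]
Observability matrix O = [C; CA; CA^2] = [[0, 2, -1], [1, -1, -2], [-4, -2, 0], [1, -6, -2], [8, 8, 8], [11, -6, -2]]
Take the 3×3 submatrix of O formed by rows 1, 2, 3: [[0, 2, -1], [1, -1, -2], [-4, -2, 0]]. Its determinant is 0·((-1)·0 - (-2)·(-2)) - 2·(1·0 - (-2)·(-4)) + (-1)·(1·(-2) - (-1)·(-4)) = 0·(-4) - 2·(-8) + (-1)·(-6) = 22 ≠ 0.
So rank(O) ≥ 3; since O has 3 columns, rank(O) = 3.
rank(O) = 3 = n, so the pair (A, C) is completely observable.

3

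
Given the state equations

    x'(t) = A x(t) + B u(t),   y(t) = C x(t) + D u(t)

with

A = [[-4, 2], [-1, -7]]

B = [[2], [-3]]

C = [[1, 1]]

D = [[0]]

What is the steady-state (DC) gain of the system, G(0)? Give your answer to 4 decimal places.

-0.2000

G(0) = C(-A)^{-1}B + D = -C A^{-1} B + D.
det A = 30, so A^{-1} = (1/30)·adj(A) = [[-7/30, -1/15], [1/30, -2/15]]
A^{-1} B = [-4/15, 7/15]^T
C A^{-1} B = 1/5
G(0) = D - C A^{-1} B = 0 - (1/5) = -1/5 ≈ -0.2000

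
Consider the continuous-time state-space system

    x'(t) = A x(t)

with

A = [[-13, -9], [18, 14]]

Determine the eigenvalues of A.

-4, 5

det(sI - A) = s^2 - (tr A)s + det A, with tr A = (-13) + 14 = 1 and det A = (-13)·14 - (-9)·18 = -182 - (-162) = -20.
So p(s) = det(sI - A) = s^2 - s - 20.
Factor s^2 - s - 20: two numbers with sum 1 and product -20 are 5 and -4, so s^2 - s - 20 = (s - 5)(s + 4).
Hence p(s) = (s - 5) (s + 4), with roots -4, 5.
At least one eigenvalue has non-negative real part, so the system is not asymptotically stable.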